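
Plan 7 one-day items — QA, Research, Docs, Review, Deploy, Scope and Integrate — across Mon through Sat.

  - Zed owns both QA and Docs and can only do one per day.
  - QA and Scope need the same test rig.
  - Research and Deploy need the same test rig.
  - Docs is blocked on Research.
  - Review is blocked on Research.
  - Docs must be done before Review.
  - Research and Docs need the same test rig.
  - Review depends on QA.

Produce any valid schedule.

Docs in Tue, Scope in Tue, Integrate in Mon, Review in Wed, Deploy in Tue, Research in Mon, QA in Mon

Checking: QA(Mon) before Review(Wed); Docs(Tue) before Review(Wed); Research(Mon) before Review(Wed); Research(Mon) before Docs(Tue); QA(Mon) != Scope(Tue); Research(Mon) != Deploy(Tue); QA(Mon) != Docs(Tue); Research(Mon) != Docs(Tue).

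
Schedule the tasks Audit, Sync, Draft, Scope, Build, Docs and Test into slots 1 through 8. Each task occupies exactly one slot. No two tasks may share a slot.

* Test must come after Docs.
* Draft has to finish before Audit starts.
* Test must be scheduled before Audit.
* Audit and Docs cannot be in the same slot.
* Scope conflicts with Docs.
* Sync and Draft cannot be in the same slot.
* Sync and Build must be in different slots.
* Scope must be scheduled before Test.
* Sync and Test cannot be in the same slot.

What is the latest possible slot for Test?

7

Precedence pushes Test to at least 2; downstream work caps Test at 7.
Test at 7 is achievable: Test in 7, Draft in 1, Scope in 2, Audit in 8, Build in 5, Docs in 3, Sync in 4.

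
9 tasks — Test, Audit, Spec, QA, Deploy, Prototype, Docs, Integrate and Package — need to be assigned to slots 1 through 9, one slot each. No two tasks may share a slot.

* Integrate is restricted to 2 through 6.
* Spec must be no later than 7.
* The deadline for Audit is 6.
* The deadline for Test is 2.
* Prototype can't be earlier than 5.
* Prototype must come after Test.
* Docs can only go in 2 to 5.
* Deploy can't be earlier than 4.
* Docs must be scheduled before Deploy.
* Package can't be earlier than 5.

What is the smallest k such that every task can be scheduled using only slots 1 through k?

The precedence chain requires at least 2 distinct slots.
With at most 1 per slot and 9 tasks, at least 9 slots are needed.
Prototype can't be placed before 5, so the schedule must run through at least slot 5.
9 works (last occupied slot: 9): for example Test=1; Docs=2; Package=6; QA=9; Integrate=3; Spec=7; Deploy=8; Audit=4; Prototype=5.

9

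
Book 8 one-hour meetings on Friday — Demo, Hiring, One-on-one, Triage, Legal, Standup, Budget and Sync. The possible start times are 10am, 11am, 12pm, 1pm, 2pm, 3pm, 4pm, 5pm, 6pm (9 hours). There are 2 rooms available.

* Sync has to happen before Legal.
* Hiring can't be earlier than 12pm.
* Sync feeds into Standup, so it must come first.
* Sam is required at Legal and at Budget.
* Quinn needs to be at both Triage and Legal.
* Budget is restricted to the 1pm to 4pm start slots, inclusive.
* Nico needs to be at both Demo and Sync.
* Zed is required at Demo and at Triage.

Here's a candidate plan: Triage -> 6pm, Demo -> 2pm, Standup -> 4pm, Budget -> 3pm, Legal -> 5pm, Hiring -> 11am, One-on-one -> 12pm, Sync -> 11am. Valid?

There are 2 rooms available — holds.
Sync has to happen before Legal — holds.
Hiring can't be earlier than 12pm — violated.
Nico needs to be at both Demo and Sync — holds.
Quinn needs to be at both Triage and Legal — holds.
Sam is required at Legal and at Budget — holds.
Zed is required at Demo and at Triage — holds.
Budget is restricted to the 1pm to 4pm start slots, inclusive — holds.
Sync feeds into Standup, so it must come first — holds.

No. Hiring can't be earlier than 12pm is not satisfied.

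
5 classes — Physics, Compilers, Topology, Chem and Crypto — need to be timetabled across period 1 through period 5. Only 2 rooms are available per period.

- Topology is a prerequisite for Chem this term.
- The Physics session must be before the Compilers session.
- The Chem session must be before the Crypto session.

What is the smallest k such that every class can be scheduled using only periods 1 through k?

The precedence chain requires at least 3 distinct periods.
With at most 2 per period and 5 classes, at least 3 periods are needed.
3 works (last occupied period: period 3): for example Compilers in period 2; Topology in period 1; Crypto in period 3; Physics in period 1; Chem in period 2.

3 periods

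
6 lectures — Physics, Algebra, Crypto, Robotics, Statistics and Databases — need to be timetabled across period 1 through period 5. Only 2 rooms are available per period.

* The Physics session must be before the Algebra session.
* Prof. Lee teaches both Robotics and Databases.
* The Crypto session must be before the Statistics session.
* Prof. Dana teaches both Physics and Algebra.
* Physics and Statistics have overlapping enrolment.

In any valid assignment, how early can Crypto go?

period 1

Downstream work caps Crypto at period 4.
Crypto at period 1 is achievable: Crypto in period 1, Robotics in period 3, Algebra in period 2, Statistics in period 2, Physics in period 1, Databases in period 4.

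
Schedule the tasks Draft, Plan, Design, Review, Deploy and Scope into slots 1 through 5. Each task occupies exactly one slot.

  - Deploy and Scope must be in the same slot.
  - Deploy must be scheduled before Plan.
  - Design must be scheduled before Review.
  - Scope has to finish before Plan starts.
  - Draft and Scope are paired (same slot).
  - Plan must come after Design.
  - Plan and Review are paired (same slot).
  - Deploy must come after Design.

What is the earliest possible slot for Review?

Review must be in the same slot as Plan, which can't be before 3, so Review is at least 3.
Review at 3 is achievable: Plan in 3, Deploy in 2, Draft in 2, Scope in 2, Review in 3, Design in 1.

3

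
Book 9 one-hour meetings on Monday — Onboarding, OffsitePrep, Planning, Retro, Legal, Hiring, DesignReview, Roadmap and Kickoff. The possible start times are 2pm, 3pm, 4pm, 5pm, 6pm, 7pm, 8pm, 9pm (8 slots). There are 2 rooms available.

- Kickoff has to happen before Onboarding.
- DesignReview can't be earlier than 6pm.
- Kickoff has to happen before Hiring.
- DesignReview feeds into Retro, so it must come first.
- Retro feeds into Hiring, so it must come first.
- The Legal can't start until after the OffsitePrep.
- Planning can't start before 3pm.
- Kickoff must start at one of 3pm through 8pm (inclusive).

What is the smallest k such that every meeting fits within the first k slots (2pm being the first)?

The precedence chain requires at least 3 distinct slots.
With at most 2 per slot and 9 meetings, at least 5 slots are needed.
Propagating the time windows through the other constraints, Hiring can't land before 8pm — that is slot 7 counting from 2pm — so the schedule must run through at least 7 slots.
7 works (last occupied slot: 8pm): for example OffsitePrep=2pm; Hiring=8pm; Onboarding=4pm; DesignReview=6pm; Roadmap=2pm; Kickoff=3pm; Retro=7pm; Legal=4pm; Planning=3pm.

7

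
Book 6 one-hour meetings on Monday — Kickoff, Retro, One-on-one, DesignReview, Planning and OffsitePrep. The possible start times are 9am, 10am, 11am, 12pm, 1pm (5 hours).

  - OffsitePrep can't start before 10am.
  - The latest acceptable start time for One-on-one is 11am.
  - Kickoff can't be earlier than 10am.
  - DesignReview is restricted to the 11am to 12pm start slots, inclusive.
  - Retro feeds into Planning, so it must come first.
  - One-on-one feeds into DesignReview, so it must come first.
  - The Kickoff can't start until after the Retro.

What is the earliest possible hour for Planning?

10am

Precedence pushes Planning to at least 10am.
Planning at 10am is achievable: One-on-one -> 9am, Kickoff -> 10am, Retro -> 9am, OffsitePrep -> 10am, Planning -> 10am, DesignReview -> 11am.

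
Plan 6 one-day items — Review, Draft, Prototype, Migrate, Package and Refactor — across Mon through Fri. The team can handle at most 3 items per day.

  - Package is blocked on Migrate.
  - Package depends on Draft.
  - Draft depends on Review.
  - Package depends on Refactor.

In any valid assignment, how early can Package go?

Precedence pushes Package to at least Wed.
Package at Wed is achievable: Prototype=Tue; Review=Mon; Package=Wed; Refactor=Mon; Draft=Tue; Migrate=Mon.

Wed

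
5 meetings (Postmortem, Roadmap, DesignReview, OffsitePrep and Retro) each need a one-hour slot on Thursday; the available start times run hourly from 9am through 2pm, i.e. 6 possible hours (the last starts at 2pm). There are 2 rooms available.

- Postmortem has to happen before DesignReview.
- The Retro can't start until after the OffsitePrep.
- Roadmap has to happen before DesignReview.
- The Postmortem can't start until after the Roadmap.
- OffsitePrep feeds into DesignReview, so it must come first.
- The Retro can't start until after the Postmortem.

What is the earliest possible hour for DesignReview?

Precedence pushes DesignReview to at least 11am.
DesignReview at 11am is achievable: Retro -> 11am; Postmortem -> 10am; Roadmap -> 9am; DesignReview -> 11am; OffsitePrep -> 9am.

11am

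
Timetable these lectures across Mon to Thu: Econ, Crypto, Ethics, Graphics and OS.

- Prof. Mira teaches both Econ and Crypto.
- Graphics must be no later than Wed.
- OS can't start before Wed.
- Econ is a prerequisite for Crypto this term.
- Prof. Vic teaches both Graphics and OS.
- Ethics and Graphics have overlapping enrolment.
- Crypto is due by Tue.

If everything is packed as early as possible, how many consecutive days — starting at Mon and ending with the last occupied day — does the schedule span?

3 days

The precedence chain requires at least 2 distinct days.
OS can't be placed before Wed — that is day 3 counting from Mon — so the schedule must run through at least 3 days.
3 works (last occupied day: Wed): for example Graphics in Tue; Ethics in Mon; Crypto in Tue; OS in Wed; Econ in Mon.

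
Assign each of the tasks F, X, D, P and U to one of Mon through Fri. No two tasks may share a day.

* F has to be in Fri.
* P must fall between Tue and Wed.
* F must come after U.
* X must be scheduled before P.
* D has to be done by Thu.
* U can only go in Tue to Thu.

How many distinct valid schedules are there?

Splitting on X: it can be Mon (4), Tue (1). Listing each branch's schedules as (F, D, P, U):
X=Mon: (Fri,Tue,Wed,Thu) (Fri,Wed,Tue,Thu) (Fri,Thu,Tue,Wed) (Fri,Thu,Wed,Tue) — 4.
X=Tue: (Fri,Mon,Wed,Thu) — 1.
Summing: 4 + 1 = 5.

5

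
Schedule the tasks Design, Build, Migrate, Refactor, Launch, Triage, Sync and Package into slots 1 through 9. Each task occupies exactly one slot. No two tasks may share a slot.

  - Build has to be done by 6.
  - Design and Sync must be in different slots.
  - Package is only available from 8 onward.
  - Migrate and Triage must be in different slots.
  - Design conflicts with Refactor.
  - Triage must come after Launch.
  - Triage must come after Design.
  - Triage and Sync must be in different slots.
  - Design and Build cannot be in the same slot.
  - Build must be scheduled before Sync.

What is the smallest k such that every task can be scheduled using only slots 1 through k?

The precedence chain requires at least 2 distinct slots.
With at most 1 per slot and 8 tasks, at least 8 slots are needed.
Package can't be placed before 8, so the schedule must run through at least slot 8.
8 works (last occupied slot: 8): for example Build -> 1, Triage -> 4, Package -> 8, Design -> 2, Refactor -> 7, Sync -> 5, Launch -> 3, Migrate -> 6.

8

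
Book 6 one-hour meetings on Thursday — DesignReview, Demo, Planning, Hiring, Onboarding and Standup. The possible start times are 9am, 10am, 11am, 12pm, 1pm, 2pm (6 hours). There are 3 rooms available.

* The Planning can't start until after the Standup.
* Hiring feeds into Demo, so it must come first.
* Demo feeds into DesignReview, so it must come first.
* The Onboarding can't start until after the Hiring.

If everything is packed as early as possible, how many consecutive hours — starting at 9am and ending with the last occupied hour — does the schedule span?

The precedence chain requires at least 3 distinct hours.
With at most 3 per hour and 6 meetings, at least 2 hours are needed.
3 works (last occupied hour: 11am): for example Demo in 10am; Onboarding in 10am; Planning in 10am; Hiring in 9am; DesignReview in 11am; Standup in 9am.

3 hours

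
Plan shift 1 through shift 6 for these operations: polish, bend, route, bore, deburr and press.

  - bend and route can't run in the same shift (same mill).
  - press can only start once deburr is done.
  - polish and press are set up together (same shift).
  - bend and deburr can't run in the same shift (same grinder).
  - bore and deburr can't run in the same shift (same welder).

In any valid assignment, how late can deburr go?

shift 5

Downstream work caps deburr at shift 5.
deburr at shift 5 is achievable: route=shift 2; bend=shift 1; press=shift 6; deburr=shift 5; polish=shift 6; bore=shift 1.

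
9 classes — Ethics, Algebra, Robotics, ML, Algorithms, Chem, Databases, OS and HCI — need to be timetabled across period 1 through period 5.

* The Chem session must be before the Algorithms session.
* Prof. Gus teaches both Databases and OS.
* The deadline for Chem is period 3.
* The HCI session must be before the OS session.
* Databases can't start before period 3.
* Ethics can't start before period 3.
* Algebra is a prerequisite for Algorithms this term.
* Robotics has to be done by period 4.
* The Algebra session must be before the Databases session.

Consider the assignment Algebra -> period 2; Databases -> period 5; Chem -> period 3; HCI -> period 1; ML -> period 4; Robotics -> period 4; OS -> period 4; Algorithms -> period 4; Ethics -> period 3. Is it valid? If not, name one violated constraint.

Robotics has to be done by period 4 — holds.
The HCI session must be before the OS session — holds.
Databases can't start before period 3 — holds.
Algebra is a prerequisite for Algorithms this term — holds.
The Chem session must be before the Algorithms session — holds.
Ethics can't start before period 3 — holds.
The Algebra session must be before the Databases session — holds.
The deadline for Chem is period 3 — holds.
Prof. Gus teaches both Databases and OS — holds.

Yes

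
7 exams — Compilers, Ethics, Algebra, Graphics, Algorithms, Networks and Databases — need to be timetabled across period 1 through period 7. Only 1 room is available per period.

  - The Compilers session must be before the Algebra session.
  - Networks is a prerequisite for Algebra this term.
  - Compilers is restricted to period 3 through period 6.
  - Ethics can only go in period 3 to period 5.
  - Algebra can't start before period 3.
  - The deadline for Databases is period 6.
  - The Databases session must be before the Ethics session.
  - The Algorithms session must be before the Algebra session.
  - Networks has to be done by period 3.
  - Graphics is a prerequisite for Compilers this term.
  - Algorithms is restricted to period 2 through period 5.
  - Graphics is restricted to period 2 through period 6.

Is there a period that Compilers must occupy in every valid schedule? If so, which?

period 6

Compilers is available from period 3; Compilers's own window allows nothing later than period 6.
So Compilers is pinned to period 6.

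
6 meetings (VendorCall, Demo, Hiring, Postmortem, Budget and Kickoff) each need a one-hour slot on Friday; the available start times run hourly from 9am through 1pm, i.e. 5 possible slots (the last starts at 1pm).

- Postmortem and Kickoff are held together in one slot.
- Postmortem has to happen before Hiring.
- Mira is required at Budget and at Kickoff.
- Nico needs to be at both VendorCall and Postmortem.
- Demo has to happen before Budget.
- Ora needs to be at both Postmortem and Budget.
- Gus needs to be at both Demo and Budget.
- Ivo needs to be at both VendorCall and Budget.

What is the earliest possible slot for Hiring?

Precedence pushes Hiring to at least 10am.
Hiring at 10am is achievable: Budget -> 10am, VendorCall -> 11am, Kickoff -> 9am, Postmortem -> 9am, Demo -> 9am, Hiring -> 10am.

10am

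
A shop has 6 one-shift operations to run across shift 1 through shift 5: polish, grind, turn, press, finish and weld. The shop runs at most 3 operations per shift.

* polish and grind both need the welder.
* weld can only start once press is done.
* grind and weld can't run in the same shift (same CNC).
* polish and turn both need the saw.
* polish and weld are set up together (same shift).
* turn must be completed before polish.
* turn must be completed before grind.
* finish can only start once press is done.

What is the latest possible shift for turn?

Downstream work caps turn at shift 4.
turn at shift 3 is achievable: press in shift 1, polish in shift 4, finish in shift 2, grind in shift 5, turn in shift 3, weld in shift 4.
Nothing later works — the conflict and capacity constraints rule out every shift after shift 3.

shift 3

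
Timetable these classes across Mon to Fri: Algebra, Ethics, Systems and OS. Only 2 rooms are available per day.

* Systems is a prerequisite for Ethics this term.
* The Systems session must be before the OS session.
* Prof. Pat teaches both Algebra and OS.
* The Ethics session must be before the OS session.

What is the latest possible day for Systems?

Downstream work caps Systems at Wed.
Systems at Wed is achievable: Systems=Wed; Ethics=Thu; OS=Fri; Algebra=Mon.

Wed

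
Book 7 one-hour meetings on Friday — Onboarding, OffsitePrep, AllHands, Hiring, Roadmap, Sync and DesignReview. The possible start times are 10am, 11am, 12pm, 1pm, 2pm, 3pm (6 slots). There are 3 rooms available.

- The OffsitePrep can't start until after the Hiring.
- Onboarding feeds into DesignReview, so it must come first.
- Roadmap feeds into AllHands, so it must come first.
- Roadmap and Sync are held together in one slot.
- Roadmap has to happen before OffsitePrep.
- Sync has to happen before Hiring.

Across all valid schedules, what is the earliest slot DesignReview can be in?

11am

Precedence pushes DesignReview to at least 11am.
DesignReview at 11am is achievable: OffsitePrep in 12pm, Sync in 10am, Hiring in 11am, Onboarding in 10am, DesignReview in 11am, AllHands in 11am, Roadmap in 10am.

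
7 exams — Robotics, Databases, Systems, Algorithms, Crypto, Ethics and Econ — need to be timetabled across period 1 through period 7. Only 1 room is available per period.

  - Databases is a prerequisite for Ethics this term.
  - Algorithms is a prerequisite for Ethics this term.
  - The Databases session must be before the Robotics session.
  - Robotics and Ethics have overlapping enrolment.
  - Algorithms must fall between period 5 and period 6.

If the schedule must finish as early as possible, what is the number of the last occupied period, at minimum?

The precedence chain requires at least 2 distinct periods.
With at most 1 per period and 7 exams, at least 7 periods are needed.
Propagating the time windows through the other constraints, Ethics can't land before period 6, so the schedule must run through at least period 6.
7 works (last occupied period: period 7): for example Robotics=period 2; Algorithms=period 5; Systems=period 3; Ethics=period 6; Databases=period 1; Econ=period 7; Crypto=period 4.

period 7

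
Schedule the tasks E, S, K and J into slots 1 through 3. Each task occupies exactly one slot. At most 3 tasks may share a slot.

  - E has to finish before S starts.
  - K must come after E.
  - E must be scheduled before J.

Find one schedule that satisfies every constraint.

S -> 2, K -> 2, E -> 1, J -> 2

Checking: E(1) before S(2); E(1) before J(2); E(1) before K(2); max 3 per slot (cap 3).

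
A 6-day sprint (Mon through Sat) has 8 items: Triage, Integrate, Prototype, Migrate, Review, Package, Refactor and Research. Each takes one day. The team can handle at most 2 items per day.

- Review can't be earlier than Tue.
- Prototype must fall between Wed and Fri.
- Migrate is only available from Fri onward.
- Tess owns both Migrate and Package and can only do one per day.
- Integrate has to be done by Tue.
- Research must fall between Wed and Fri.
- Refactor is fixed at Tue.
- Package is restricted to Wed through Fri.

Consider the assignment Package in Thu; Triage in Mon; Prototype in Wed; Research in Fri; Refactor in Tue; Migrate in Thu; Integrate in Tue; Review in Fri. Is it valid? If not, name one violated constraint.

Tess owns both Migrate and Package and can only do one per day — violated.
Research must fall between Wed and Fri — holds.
Integrate has to be done by Tue — holds.
Migrate is only available from Fri onward — violated.
The team can handle at most 2 items per day — holds.
Refactor is fixed at Tue — holds.
Prototype must fall between Wed and Fri — holds.
Package is restricted to Wed through Fri — holds.
Review can't be earlier than Tue — holds.

Invalid. Migrate is only available from Fri onward.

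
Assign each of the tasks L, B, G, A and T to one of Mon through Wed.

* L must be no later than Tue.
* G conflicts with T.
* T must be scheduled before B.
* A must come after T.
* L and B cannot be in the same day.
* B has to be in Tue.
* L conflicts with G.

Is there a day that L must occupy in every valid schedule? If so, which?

Mon

L's window is Mon–Tue.
B is fixed at Tue, and L can't share a day with B.
So L must be Mon.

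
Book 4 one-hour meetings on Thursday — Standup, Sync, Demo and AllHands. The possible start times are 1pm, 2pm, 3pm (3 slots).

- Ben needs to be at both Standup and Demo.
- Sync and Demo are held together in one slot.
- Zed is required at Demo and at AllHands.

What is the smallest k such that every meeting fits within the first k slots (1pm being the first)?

Could 1 slot be enough, i.e. nothing placed later than 1pm? No: Demo can't share with Standup (1pm) → nothing is left.
So 1 slot is not enough.
2 works (last occupied slot: 2pm): for example Demo=2pm, AllHands=1pm, Sync=2pm, Standup=1pm.

2 slots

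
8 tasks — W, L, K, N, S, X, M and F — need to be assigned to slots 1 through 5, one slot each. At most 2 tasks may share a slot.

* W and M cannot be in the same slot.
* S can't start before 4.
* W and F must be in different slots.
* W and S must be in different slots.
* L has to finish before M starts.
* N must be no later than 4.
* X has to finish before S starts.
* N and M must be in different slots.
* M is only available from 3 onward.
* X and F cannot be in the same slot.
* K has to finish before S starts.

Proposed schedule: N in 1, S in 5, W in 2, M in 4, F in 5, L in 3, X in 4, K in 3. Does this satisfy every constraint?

Yes, all constraints hold

K has to finish before S starts — holds.
M is only available from 3 onward — holds.
W and F must be in different slots — holds.
At most 2 tasks may share a slot — holds.
X and F cannot be in the same slot — holds.
S can't start before 4 — holds.
N and M must be in different slots — holds.
W and M cannot be in the same slot — holds.
W and S must be in different slots — holds.
N must be no later than 4 — holds.
X has to finish before S starts — holds.
L has to finish before M starts — holds.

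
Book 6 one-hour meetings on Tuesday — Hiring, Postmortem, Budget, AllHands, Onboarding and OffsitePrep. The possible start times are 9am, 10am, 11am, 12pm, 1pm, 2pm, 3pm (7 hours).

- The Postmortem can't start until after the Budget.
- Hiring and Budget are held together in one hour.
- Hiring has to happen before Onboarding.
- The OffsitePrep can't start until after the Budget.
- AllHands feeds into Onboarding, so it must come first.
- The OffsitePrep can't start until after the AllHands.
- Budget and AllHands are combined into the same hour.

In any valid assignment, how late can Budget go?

Downstream work caps Budget at 2pm.
Budget at 2pm is achievable: Budget=2pm; Hiring=2pm; OffsitePrep=3pm; Onboarding=3pm; AllHands=2pm; Postmortem=3pm.

2pm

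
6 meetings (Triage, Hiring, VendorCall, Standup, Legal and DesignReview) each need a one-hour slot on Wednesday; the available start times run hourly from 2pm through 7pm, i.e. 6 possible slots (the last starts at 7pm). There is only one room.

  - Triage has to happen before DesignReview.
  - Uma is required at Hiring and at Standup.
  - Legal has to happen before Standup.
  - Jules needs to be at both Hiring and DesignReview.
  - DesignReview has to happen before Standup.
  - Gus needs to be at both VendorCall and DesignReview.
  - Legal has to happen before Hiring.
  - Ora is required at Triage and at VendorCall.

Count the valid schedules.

54

Splitting on Triage: it can be 2pm (25), 3pm (17), 4pm (9), 5pm (3). Listing each branch's schedules as (Hiring, VendorCall, Standup, Legal, DesignReview):
Triage=2pm: (4pm,5pm,7pm,3pm,6pm) (4pm,6pm,7pm,3pm,5pm) (4pm,7pm,6pm,3pm,5pm) (5pm,3pm,7pm,4pm,6pm) (5pm,4pm,7pm,3pm,6pm) (5pm,6pm,7pm,3pm,4pm) (5pm,6pm,7pm,4pm,3pm) (5pm,7pm,6pm,3pm,4pm) (5pm,7pm,6pm,4pm,3pm) (6pm,3pm,7pm,4pm,5pm) (6pm,3pm,7pm,5pm,4pm) (6pm,4pm,7pm,3pm,5pm) (6pm,4pm,7pm,5pm,3pm) (6pm,5pm,7pm,3pm,4pm) (6pm,5pm,7pm,4pm,3pm) (6pm,7pm,5pm,3pm,4pm) (6pm,7pm,5pm,4pm,3pm) (7pm,3pm,6pm,4pm,5pm) (7pm,3pm,6pm,5pm,4pm) (7pm,4pm,6pm,3pm,5pm) (7pm,4pm,6pm,5pm,3pm) (7pm,5pm,6pm,3pm,4pm) (7pm,5pm,6pm,4pm,3pm) (7pm,6pm,5pm,3pm,4pm) (7pm,6pm,5pm,4pm,3pm) — 25.
Triage=3pm: (4pm,5pm,7pm,2pm,6pm) (4pm,6pm,7pm,2pm,5pm) (4pm,7pm,6pm,2pm,5pm) (5pm,2pm,7pm,4pm,6pm) (5pm,4pm,7pm,2pm,6pm) (5pm,6pm,7pm,2pm,4pm) (5pm,7pm,6pm,2pm,4pm) (6pm,2pm,7pm,4pm,5pm) (6pm,2pm,7pm,5pm,4pm) (6pm,4pm,7pm,2pm,5pm) (6pm,5pm,7pm,2pm,4pm) (6pm,7pm,5pm,2pm,4pm) (7pm,2pm,6pm,4pm,5pm) (7pm,2pm,6pm,5pm,4pm) (7pm,4pm,6pm,2pm,5pm) (7pm,5pm,6pm,2pm,4pm) (7pm,6pm,5pm,2pm,4pm) — 17.
Triage=4pm: (3pm,5pm,7pm,2pm,6pm) (3pm,6pm,7pm,2pm,5pm) (3pm,7pm,6pm,2pm,5pm) (5pm,2pm,7pm,3pm,6pm) (5pm,3pm,7pm,2pm,6pm) (6pm,2pm,7pm,3pm,5pm) (6pm,3pm,7pm,2pm,5pm) (7pm,2pm,6pm,3pm,5pm) (7pm,3pm,6pm,2pm,5pm) — 9.
Triage=5pm: (3pm,4pm,7pm,2pm,6pm) (4pm,2pm,7pm,3pm,6pm) (4pm,3pm,7pm,2pm,6pm) — 3.
Summing: 25 + 17 + 9 + 3 = 54.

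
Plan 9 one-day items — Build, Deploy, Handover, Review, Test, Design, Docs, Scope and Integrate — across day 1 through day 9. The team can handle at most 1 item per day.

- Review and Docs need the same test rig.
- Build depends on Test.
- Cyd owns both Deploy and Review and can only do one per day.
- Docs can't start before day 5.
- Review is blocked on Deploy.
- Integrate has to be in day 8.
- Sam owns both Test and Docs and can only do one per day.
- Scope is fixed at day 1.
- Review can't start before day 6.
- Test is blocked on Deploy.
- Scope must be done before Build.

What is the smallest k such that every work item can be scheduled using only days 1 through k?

9 days

The precedence chain requires at least 3 distinct days.
With at most 1 per day and 9 work items, at least 9 days are needed.
Integrate can't be placed before day 8, so the schedule must run through at least day 8.
9 works (last occupied day: day 9): for example Integrate=day 8, Scope=day 1, Deploy=day 2, Docs=day 5, Review=day 6, Test=day 3, Handover=day 7, Build=day 4, Design=day 9.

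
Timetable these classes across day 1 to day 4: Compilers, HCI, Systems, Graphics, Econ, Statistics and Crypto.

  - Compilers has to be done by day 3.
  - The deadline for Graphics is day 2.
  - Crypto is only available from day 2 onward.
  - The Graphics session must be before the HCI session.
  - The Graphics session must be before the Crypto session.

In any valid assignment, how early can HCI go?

Precedence pushes HCI to at least day 2.
HCI at day 2 is achievable: HCI in day 2; Graphics in day 1; Statistics in day 1; Systems in day 1; Crypto in day 2; Econ in day 1; Compilers in day 1.

day 2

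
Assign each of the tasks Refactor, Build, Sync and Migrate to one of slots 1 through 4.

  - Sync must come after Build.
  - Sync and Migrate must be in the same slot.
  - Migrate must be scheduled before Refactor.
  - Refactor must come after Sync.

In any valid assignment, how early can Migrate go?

2

Migrate must be in the same slot as Sync, which can't be before 2, so Migrate is at least 2; downstream work caps Migrate at 3.
Migrate at 2 is achievable: Build -> 1, Migrate -> 2, Sync -> 2, Refactor -> 3.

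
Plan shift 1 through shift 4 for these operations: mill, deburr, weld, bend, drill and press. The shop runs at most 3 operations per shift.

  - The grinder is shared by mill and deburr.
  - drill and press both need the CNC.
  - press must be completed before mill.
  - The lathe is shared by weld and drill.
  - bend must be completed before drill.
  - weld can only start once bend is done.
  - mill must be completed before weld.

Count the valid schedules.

33

Splitting on mill: it can be shift 2 (18), shift 3 (15). Listing each branch's schedules as (deburr, weld, bend, drill, press) by shift number:
mill=shift 2: (1,3,1,2,1) (1,3,1,4,1) (1,3,2,4,1) (1,4,1,2,1) (1,4,1,3,1) (1,4,2,3,1) (3,3,1,2,1) (3,3,1,4,1) (3,3,2,4,1) (3,4,1,2,1) (3,4,1,3,1) (3,4,2,3,1) (4,3,1,2,1) (4,3,1,4,1) (4,3,2,4,1) (4,4,1,2,1) (4,4,1,3,1) (4,4,2,3,1) — 18.
mill=shift 3: (1,4,1,2,1) (1,4,1,3,1) (1,4,1,3,2) (1,4,2,3,1) (1,4,2,3,2) (2,4,1,2,1) (2,4,1,3,1) (2,4,1,3,2) (2,4,2,3,1) (2,4,2,3,2) (4,4,1,2,1) (4,4,1,3,1) (4,4,1,3,2) (4,4,2,3,1) (4,4,2,3,2) — 15.
Summing: 18 + 15 = 33.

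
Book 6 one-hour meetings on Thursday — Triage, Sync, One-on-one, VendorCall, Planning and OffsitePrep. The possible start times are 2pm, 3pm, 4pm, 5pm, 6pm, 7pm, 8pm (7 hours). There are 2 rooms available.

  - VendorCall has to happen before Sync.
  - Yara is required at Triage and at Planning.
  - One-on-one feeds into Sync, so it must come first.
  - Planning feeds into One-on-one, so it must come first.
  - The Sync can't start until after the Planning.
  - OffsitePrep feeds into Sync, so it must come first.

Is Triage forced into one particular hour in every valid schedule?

Triage can be 2pm (e.g. VendorCall in 2pm, Sync in 5pm, Planning in 3pm, Triage in 2pm, OffsitePrep in 3pm, One-on-one in 4pm) or 3pm (e.g. Planning=2pm; VendorCall=2pm; One-on-one=3pm; OffsitePrep=4pm; Triage=3pm; Sync=5pm).

No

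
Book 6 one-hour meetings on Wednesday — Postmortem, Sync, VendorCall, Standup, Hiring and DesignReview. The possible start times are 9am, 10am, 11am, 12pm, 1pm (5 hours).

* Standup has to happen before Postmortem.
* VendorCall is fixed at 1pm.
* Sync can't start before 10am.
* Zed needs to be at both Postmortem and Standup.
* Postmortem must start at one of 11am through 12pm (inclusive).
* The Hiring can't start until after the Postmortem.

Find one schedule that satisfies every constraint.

DesignReview -> 9am; Postmortem -> 11am; Sync -> 10am; Hiring -> 12pm; Standup -> 9am; VendorCall -> 1pm

Checking: Postmortem(11am) before Hiring(12pm); Standup(9am) before Postmortem(11am); Postmortem(11am) != Standup(9am); VendorCall=1pm in [1pm,1pm]; Sync=10am in [10am,1pm]; Postmortem=11am in [11am,12pm].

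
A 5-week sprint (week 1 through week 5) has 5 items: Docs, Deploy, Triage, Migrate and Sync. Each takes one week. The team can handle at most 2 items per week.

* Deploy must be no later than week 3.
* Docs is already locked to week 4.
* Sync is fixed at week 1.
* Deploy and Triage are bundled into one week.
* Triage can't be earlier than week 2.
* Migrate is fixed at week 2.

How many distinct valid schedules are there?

1

Enumerating: Triage=week 3; Docs=week 4; Deploy=week 3; Sync=week 1; Migrate=week 2.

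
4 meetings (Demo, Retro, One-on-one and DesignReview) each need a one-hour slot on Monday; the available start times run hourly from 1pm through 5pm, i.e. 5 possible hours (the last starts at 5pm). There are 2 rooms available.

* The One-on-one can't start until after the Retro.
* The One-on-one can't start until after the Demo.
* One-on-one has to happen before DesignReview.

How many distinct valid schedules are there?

20

Splitting on Demo: it can be 1pm (10), 2pm (7), 3pm (3). Listing each branch's schedules as (Retro, One-on-one, DesignReview):
Demo=1pm: (1pm,2pm,3pm) (1pm,2pm,4pm) (1pm,2pm,5pm) (1pm,3pm,4pm) (1pm,3pm,5pm) (1pm,4pm,5pm) (2pm,3pm,4pm) (2pm,3pm,5pm) (2pm,4pm,5pm) (3pm,4pm,5pm) — 10.
Demo=2pm: (1pm,3pm,4pm) (1pm,3pm,5pm) (1pm,4pm,5pm) (2pm,3pm,4pm) (2pm,3pm,5pm) (2pm,4pm,5pm) (3pm,4pm,5pm) — 7.
Demo=3pm: (1pm,4pm,5pm) (2pm,4pm,5pm) (3pm,4pm,5pm) — 3.
Summing: 10 + 7 + 3 = 20.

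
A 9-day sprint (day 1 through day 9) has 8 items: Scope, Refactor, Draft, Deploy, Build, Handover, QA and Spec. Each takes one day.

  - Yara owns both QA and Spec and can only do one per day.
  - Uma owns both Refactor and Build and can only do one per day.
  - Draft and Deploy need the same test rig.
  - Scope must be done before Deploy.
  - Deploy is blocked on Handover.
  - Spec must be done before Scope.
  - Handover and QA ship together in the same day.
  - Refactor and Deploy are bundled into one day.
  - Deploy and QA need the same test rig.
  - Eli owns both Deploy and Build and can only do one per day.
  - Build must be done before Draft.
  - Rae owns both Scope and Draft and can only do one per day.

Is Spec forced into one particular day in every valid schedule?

Spec can be day 1 (e.g. Refactor -> day 3; Draft -> day 4; Handover -> day 2; Spec -> day 1; Scope -> day 2; QA -> day 2; Build -> day 1; Deploy -> day 3) or day 2 (e.g. Handover in day 1, Draft in day 2, Scope in day 3, Deploy in day 4, Spec in day 2, Refactor in day 4, Build in day 1, QA in day 1).

No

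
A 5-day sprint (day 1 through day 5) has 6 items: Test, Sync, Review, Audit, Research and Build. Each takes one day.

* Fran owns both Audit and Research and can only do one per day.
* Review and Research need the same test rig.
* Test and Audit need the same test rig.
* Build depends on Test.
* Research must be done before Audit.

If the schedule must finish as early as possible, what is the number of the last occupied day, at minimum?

The precedence chain requires at least 2 distinct days.
2 works (last occupied day: day 2): for example Test in day 1; Research in day 1; Sync in day 1; Audit in day 2; Build in day 2; Review in day 2.

2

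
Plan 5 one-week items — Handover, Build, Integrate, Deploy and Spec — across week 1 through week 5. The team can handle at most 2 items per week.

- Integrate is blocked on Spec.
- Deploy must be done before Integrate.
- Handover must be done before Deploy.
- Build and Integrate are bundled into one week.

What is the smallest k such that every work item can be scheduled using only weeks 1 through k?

3

The precedence chain requires at least 3 distinct weeks.
With at most 2 per week and 5 work items, at least 3 weeks are needed.
3 works (last occupied week: week 3): for example Build in week 3; Spec in week 1; Integrate in week 3; Deploy in week 2; Handover in week 1.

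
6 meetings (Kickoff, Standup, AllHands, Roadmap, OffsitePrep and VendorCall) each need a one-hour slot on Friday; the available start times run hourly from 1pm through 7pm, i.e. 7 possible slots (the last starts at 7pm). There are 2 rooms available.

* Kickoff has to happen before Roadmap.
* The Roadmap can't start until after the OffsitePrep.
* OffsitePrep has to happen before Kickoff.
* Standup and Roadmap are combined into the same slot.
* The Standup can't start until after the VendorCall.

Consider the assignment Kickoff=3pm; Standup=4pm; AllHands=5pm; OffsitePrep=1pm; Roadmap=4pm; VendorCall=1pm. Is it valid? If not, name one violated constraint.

Valid

The Standup can't start until after the VendorCall — holds.
OffsitePrep has to happen before Kickoff — holds.
Standup and Roadmap are combined into the same slot — holds.
Kickoff has to happen before Roadmap — holds.
The Roadmap can't start until after the OffsitePrep — holds.
There are 2 rooms available — holds.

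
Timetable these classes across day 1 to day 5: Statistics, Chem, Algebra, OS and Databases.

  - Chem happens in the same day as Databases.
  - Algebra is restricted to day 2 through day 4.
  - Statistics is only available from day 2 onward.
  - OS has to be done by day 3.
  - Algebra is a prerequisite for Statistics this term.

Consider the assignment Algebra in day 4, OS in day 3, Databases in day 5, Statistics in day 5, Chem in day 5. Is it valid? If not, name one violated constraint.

Algebra is restricted to day 2 through day 4 — holds.
Algebra is a prerequisite for Statistics this term — holds.
OS has to be done by day 3 — holds.
Chem happens in the same day as Databases — holds.
Statistics is only available from day 2 onward — holds.

Yes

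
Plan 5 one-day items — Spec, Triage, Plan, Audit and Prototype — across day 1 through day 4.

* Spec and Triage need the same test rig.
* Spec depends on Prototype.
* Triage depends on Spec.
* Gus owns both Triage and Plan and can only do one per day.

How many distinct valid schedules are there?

48

Splitting on Spec: it can be day 2 (24), day 3 (24). Listing each branch's schedules as (Triage, Plan, Audit, Prototype) by day number:
Spec=day 2: (3,1,1,1) (3,1,2,1) (3,1,3,1) (3,1,4,1) (3,2,1,1) (3,2,2,1) (3,2,3,1) (3,2,4,1) (3,4,1,1) (3,4,2,1) (3,4,3,1) (3,4,4,1) (4,1,1,1) (4,1,2,1) (4,1,3,1) (4,1,4,1) (4,2,1,1) (4,2,2,1) (4,2,3,1) (4,2,4,1) (4,3,1,1) (4,3,2,1) (4,3,3,1) (4,3,4,1) — 24.
Spec=day 3: (4,1,1,1) (4,1,1,2) (4,1,2,1) (4,1,2,2) (4,1,3,1) (4,1,3,2) (4,1,4,1) (4,1,4,2) (4,2,1,1) (4,2,1,2) (4,2,2,1) (4,2,2,2) (4,2,3,1) (4,2,3,2) (4,2,4,1) (4,2,4,2) (4,3,1,1) (4,3,1,2) (4,3,2,1) (4,3,2,2) (4,3,3,1) (4,3,3,2) (4,3,4,1) (4,3,4,2) — 24.
Summing: 24 + 24 = 48.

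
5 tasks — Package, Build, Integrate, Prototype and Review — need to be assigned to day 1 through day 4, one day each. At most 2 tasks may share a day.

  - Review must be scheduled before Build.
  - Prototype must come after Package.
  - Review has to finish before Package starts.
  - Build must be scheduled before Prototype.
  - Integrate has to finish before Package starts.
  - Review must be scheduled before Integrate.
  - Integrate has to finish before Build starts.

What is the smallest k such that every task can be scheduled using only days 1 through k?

The precedence chain requires at least 4 distinct days.
With at most 2 per day and 5 tasks, at least 3 days are needed.
4 works (last occupied day: day 4): for example Integrate in day 2, Package in day 3, Review in day 1, Prototype in day 4, Build in day 3.

4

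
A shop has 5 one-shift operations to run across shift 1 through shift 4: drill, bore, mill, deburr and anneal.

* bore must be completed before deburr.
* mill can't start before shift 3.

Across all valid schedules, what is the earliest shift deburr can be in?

shift 2

Precedence pushes deburr to at least shift 2.
deburr at shift 2 is achievable: anneal in shift 1, bore in shift 1, mill in shift 3, drill in shift 1, deburr in shift 2.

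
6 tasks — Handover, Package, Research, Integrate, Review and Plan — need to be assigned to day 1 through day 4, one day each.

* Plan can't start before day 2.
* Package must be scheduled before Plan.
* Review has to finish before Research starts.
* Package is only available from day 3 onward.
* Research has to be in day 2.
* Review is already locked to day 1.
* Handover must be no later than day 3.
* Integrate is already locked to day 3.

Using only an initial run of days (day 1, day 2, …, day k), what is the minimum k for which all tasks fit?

4

The precedence chain requires at least 2 distinct days.
Propagating the time windows through the other constraints, Plan can't land before day 4, so the schedule must run through at least day 4.
4 works (last occupied day: day 4): for example Handover in day 1; Review in day 1; Research in day 2; Plan in day 4; Integrate in day 3; Package in day 3.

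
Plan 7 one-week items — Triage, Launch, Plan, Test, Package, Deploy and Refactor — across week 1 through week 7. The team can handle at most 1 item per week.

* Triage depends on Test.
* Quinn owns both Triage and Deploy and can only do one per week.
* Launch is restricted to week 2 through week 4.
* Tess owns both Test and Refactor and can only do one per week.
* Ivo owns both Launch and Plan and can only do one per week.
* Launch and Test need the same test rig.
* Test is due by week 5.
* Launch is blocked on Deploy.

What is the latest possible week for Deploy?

week 3

Downstream work caps Deploy at week 3.
Deploy at week 3 is achievable: Plan in week 5, Launch in week 4, Deploy in week 3, Test in week 1, Triage in week 2, Package in week 6, Refactor in week 7.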